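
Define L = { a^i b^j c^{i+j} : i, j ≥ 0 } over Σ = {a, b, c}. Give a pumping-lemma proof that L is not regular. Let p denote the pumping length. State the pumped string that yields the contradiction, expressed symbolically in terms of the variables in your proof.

Assume L is regular. Let p be the pumping length given by the pumping lemma.
Take w = a^p b^p c^{2p} ∈ L (with i=j=p, i+j=2p), |w| = 4p ≥ p.
The pumping lemma gives a decomposition w = xyz where |xy| ≤ p and y is nonempty.
The first p characters of w are a's, so xy (and hence y) consists only of a's. Write y = a^k, 1 ≤ k ≤ p.
Consider xy^2z = a^{p+k} b^p c^{2p}. Now the a- and b-counts sum to 2p+k, but the c-count is 2p ≠ 2p+k. So xy^2z ∉ L.
Contradiction. Therefore L is not regular.

a^{p+k} b^p c^{2p}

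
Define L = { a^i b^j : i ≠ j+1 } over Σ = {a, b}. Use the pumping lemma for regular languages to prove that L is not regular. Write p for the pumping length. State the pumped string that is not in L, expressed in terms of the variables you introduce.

Assume L is regular. Let p be the pumping length given by the pumping lemma.
Choose w = a^p b^{p+p!-1}. Since p ≠ (p+p!-1)+1 = p+p!, w ∈ L; and |w| ≥ p.
The pumping lemma gives a decomposition w = xyz where |xy| ≤ p and y is nonempty.
The first p characters of w are a's, so xy (and hence y) consists only of a's. Write y = a^k, 1 ≤ k ≤ p.
Since 1 ≤ k ≤ p, k divides p!; set t = 1 + p!/k. Then xy^t z has p + (p!/k)·k = p + p! copies of a. Now the a-count is p+p! and (b-count)+1 = (p+p!-1)+1 = p+p!, so i ≠ j+1 fails. So xy^t z = a^{p+p!} b^{p+p!-1} ∉ L.
This contradicts the pumping lemma, so L is not regular.

a^{p+p!} b^{p+p!-1}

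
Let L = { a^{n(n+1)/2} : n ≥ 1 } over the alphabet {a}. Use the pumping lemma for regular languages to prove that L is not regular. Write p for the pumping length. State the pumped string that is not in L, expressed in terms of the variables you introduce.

Toward a contradiction, assume L is regular with pumping length p.
Take w = a^{p(p+1)/2} ∈ L with |w| = p(p+1)/2 ≥ p.
Write w = xyz as guaranteed by the lemma, with |xy| ≤ p and y is nonempty.
Then y = a^k for some k with 1 ≤ k ≤ p.
Pump with i = 2: xy^2z = a^{p(p+1)/2+k}. Since 1 ≤ k ≤ p, p(p+1)/2 < p(p+1)/2+k ≤ p(p+1)/2+p < (p+1)(p+2)/2, so p(p+1)/2+k is strictly between consecutive triangular numbers. So xy^2z ∉ L.
Contradiction. Therefore L is not regular.

a^{p(p+1)/2+k}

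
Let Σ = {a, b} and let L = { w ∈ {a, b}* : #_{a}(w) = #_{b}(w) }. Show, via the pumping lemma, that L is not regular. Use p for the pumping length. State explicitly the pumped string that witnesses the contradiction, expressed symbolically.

Toward a contradiction, assume L is regular with pumping length p.
Choose w = a^p b^p ∈ L with |w| = 2p ≥ p.
The pumping lemma gives a decomposition w = xyz where |xy| ≤ p and y is nonempty.
Because |xy| ≤ p and w begins with p copies of a, we have y = a^k with 1 ≤ k ≤ p.
Pump with i = 2: xy^2z = a^{p+k} b^p has p+k occurrences of a but only p of b. Since k ≥ 1 the counts differ, so xy^2z ∉ L.
This contradicts the pumping lemma, so L is not regular.

a^{p+k} b^p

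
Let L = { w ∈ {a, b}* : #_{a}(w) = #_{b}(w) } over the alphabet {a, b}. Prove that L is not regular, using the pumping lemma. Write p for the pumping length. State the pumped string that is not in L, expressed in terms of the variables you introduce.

a^{p+k} b^p

Suppose for contradiction that L is regular, and let p be the pumping length.
Choose w = a^p b^p ∈ L with |w| = 2p ≥ p.
By the pumping lemma, w = xyz with |xy| ≤ p and y is nonempty.
The first p characters of w are a's, so xy (and hence y) consists only of a's. Write y = a^k, 1 ≤ k ≤ p.
Pump with i = 2: xy^2z = a^{p+k} b^p has p+k occurrences of a but only p of b. Since k ≥ 1 the counts differ, so xy^2z ∉ L.
This contradicts the pumping lemma, so L is not regular.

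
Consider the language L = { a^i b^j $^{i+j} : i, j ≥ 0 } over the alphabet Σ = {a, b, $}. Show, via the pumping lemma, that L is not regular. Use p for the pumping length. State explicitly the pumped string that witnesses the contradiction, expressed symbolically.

Toward a contradiction, assume L is regular with pumping length p.
Take w = a^p b^p $^{2p} ∈ L (with i=j=p, i+j=2p), |w| = 4p ≥ p.
The pumping lemma gives a decomposition w = xyz where |xy| ≤ p and |y| > 0.
The first p characters of w are a's, so xy (and hence y) consists only of a's. Write y = a^k, 1 ≤ k ≤ p.
Consider xy^2z = a^{p+k} b^p $^{2p}. Now the a- and b-counts sum to 2p+k, but the $-count is 2p ≠ 2p+k. So xy^2z ∉ L.
Contradiction. Therefore L is not regular.

a^{p+k} b^p $^{2p}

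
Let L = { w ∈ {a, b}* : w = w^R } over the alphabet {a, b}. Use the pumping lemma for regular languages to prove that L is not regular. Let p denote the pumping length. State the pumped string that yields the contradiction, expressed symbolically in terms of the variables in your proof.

Toward a contradiction, assume L is regular with pumping length p.
Take w = a^p b a^p, a palindrome of length 2p+1 ≥ p.
The pumping lemma gives a decomposition w = xyz where |xy| ≤ p and |y| > 0.
The first p characters of w are a's, so xy (and hence y) consists only of a's. Write y = a^k, 1 ≤ k ≤ p.
Pump with i = 2: xy^2z = a^{p+k} b a^p. Its reverse is a^p b a^{p+k}, which differs from xy^2z since k ≥ 1. So xy^2z is not a palindrome and xy^2z ∉ L.
Contradiction. Therefore L is not regular.

a^{p+k} b a^p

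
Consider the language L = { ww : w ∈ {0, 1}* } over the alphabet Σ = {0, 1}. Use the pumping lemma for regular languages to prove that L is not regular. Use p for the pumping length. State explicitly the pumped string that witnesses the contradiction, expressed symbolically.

0^{p+k} 1^p 0^p 1^p

Toward a contradiction, assume L is regular with pumping length p.
Take w = 0^p 1^p 0^p 1^p = uu where u = 0^p1^p; then w ∈ L and |w| = 4p ≥ p.
Write w = xyz as guaranteed by the lemma, with |xy| ≤ p and |y| ≥ 1.
Because |xy| ≤ p and w begins with p copies of 0, we have y = 0^k with 1 ≤ k ≤ p.
Pump with i = 2: xy^2z = 0^{p+k} 1^p 0^p 1^p, of length 4p+k. Suppose this equals vv. The string starts with 0 and ends with 1, so v does too; thus the boundary between the two copies of v is a 1→0 transition. There is exactly one such transition, at position 2p+k, so |v| = 2p+k and |vv| = 4p+2k ≠ 4p+k since k ≥ 1. So xy^2z ∉ L.
Contradiction. Therefore L is not regular.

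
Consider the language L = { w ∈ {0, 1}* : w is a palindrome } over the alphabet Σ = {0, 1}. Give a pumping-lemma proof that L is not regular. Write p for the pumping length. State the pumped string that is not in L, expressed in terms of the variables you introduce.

0^{p+k} 1 0^p

Toward a contradiction, assume L is regular with pumping length p.
Take w = 0^p 1 0^p, a palindrome of length 2p+1 ≥ p.
Write w = xyz as guaranteed by the lemma, with |xy| ≤ p and |y| ≥ 1.
Since the first p symbols of w are all 0's and |xy| ≤ p, y lies entirely in the leading 0-block: y = 0^k for some k with 1 ≤ k ≤ p.
Pump with i = 2: xy^2z = 0^{p+k} 1 0^p. Its reverse is 0^p 1 0^{p+k}, which differs from xy^2z since k ≥ 1. So xy^2z is not a palindrome and xy^2z ∉ L.
This is a contradiction; hence L is not regular.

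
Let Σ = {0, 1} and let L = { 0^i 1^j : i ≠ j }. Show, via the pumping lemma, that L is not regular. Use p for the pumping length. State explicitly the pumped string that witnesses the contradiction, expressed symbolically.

Assume L is regular; let p be its pumping constant.
Choose w = 0^p 1^{p+p!}. Since p ≠ p+p!, w ∈ L; and |w| ≥ p.
The pumping lemma gives a decomposition w = xyz where |xy| ≤ p and |y| > 0.
The first p characters of w are 0's, so xy (and hence y) consists only of 0's. Write y = 0^k, 1 ≤ k ≤ p.
Since 1 ≤ k ≤ p, k divides p!; set t = 1 + p!/k. Then xy^t z has p + (p!/k)·k = p + p! copies of 0. Now the 0-count equals the 1-count, so i ≠ j fails. So xy^t z = 0^{p+p!} 1^{p+p!} ∉ L.
This contradicts the pumping lemma, so L is not regular.

0^{p+p!} 1^{p+p!}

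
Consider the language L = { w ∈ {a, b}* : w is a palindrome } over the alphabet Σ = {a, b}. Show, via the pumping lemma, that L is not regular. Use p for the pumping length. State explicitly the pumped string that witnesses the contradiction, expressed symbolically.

a^{p+k} b a^p

Assume L is regular. Let p be the pumping length given by the pumping lemma.
Take w = a^p b a^p, a palindrome of length 2p+1 ≥ p.
By the pumping lemma, w = xyz with |xy| ≤ p and |y| > 0.
Since the first p symbols of w are all a's and |xy| ≤ p, y lies entirely in the leading a-block: y = a^k for some k with 1 ≤ k ≤ p.
Pump with i = 2: xy^2z = a^{p+k} b a^p. Its reverse is a^p b a^{p+k}, which differs from xy^2z since k ≥ 1. So xy^2z is not a palindrome and xy^2z ∉ L.
This is a contradiction; hence L is not regular.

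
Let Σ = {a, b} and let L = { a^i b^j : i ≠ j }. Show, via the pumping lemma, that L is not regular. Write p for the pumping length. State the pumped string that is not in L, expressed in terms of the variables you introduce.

a^{p+p!} b^{p+p!}

Suppose for contradiction that L is regular, and let p be the pumping length.
Choose w = a^p b^{p+p!}. Since p ≠ p+p!, w ∈ L; and |w| ≥ p.
Write w = xyz as guaranteed by the lemma, with |xy| ≤ p and |y| > 0.
Because |xy| ≤ p and w begins with p copies of a, we have y = a^k with 1 ≤ k ≤ p.
Since 1 ≤ k ≤ p, k divides p!; set t = 1 + p!/k. Then xy^t z has p + (p!/k)·k = p + p! copies of a. Now the a-count equals the b-count, so i ≠ j fails. So xy^t z = a^{p+p!} b^{p+p!} ∉ L.
Contradiction. Therefore L is not regular.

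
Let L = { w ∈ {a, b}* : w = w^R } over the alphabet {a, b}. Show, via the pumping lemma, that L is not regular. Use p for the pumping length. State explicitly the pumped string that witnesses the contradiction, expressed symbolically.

Assume L is regular. Let p be the pumping length given by the pumping lemma.
Take w = a^p b a^p, a palindrome of length 2p+1 ≥ p.
By the pumping lemma, w = xyz with |xy| ≤ p and |y| > 0.
Because |xy| ≤ p and w begins with p copies of a, we have y = a^k with 1 ≤ k ≤ p.
Pump with i = 2: xy^2z = a^{p+k} b a^p. Its reverse is a^p b a^{p+k}, which differs from xy^2z since k ≥ 1. So xy^2z is not a palindrome and xy^2z ∉ L.
This is a contradiction; hence L is not regular.

a^{p+k} b a^p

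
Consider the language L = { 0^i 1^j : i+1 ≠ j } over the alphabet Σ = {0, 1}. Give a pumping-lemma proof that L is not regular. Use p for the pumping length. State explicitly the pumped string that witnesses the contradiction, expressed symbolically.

0^{p+p!} 1^{p+p!+1}

Suppose for contradiction that L is regular, and let p be the pumping length.
Choose w = 0^p 1^{p+p!+1}. Since p ≠ (p+p!+1)-1 = p+p!, w ∈ L; and |w| ≥ p.
Write w = xyz as guaranteed by the lemma, with |xy| ≤ p and |y| > 0.
Because |xy| ≤ p and w begins with p copies of 0, we have y = 0^k with 1 ≤ k ≤ p.
Since 1 ≤ k ≤ p, k divides p!; set t = 1 + p!/k. Then xy^t z has p + (p!/k)·k = p + p! copies of 0. Now the 0-count is p+p! and (1-count)-1 = (p+p!+1)-1 = p+p!, so i+1 ≠ j fails. So xy^t z = 0^{p+p!} 1^{p+p!+1} ∉ L.
This contradicts the pumping lemma, so L is not regular.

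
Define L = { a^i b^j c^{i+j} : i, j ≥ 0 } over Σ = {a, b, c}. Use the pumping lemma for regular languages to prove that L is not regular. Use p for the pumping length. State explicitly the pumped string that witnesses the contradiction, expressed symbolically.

a^{p+k} b^p c^{2p}

Suppose for contradiction that L is regular, and let p be the pumping length.
Take w = a^p b^p c^{2p} ∈ L (with i=j=p, i+j=2p), |w| = 4p ≥ p.
The pumping lemma gives a decomposition w = xyz where |xy| ≤ p and |y| > 0.
Because |xy| ≤ p and w begins with p copies of a, we have y = a^k with 1 ≤ k ≤ p.
Consider xy^2z = a^{p+k} b^p c^{2p}. Now the a- and b-counts sum to 2p+k, but the c-count is 2p ≠ 2p+k. So xy^2z ∉ L.
This is a contradiction; hence L is not regular.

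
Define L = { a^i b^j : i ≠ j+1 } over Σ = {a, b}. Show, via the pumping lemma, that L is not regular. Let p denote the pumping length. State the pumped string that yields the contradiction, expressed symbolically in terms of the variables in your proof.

a^{p+p!} b^{p+p!-1}

Assume L is regular; let p be its pumping constant.
Choose w = a^p b^{p+p!-1}. Since p ≠ (p+p!-1)+1 = p+p!, w ∈ L; and |w| ≥ p.
By the pumping lemma, w = xyz with |xy| ≤ p and |y| > 0.
Because |xy| ≤ p and w begins with p copies of a, we have y = a^k with 1 ≤ k ≤ p.
Since 1 ≤ k ≤ p, k divides p!; set t = 1 + p!/k. Then xy^t z has p + (p!/k)·k = p + p! copies of a. Now the a-count is p+p! and (b-count)+1 = (p+p!-1)+1 = p+p!, so i ≠ j+1 fails. So xy^t z = a^{p+p!} b^{p+p!-1} ∉ L.
This is a contradiction; hence L is not regular.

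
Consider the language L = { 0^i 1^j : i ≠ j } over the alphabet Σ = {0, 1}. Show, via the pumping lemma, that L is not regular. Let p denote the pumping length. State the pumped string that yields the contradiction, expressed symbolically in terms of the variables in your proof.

Assume L is regular; let p be its pumping constant.
Choose w = 0^p 1^{p+p!}. Since p ≠ p+p!, w ∈ L; and |w| ≥ p.
By the pumping lemma, w = xyz with |xy| ≤ p and |y| > 0.
Because |xy| ≤ p and w begins with p copies of 0, we have y = 0^k with 1 ≤ k ≤ p.
Since 1 ≤ k ≤ p, k divides p!; set t = 1 + p!/k. Then xy^t z has p + (p!/k)·k = p + p! copies of 0. Now the 0-count equals the 1-count, so i ≠ j fails. So xy^t z = 0^{p+p!} 1^{p+p!} ∉ L.
This is a contradiction; hence L is not regular.

0^{p+p!} 1^{p+p!}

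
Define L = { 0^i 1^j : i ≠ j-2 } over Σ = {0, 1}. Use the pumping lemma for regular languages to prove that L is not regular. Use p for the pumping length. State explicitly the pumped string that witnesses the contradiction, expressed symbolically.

Assume L is regular. Let p be the pumping length given by the pumping lemma.
Choose w = 0^p 1^{p+p!+2}. Since p ≠ (p+p!+2)-2 = p+p!, w ∈ L; and |w| ≥ p.
By the pumping lemma, w = xyz with |xy| ≤ p and |y| > 0.
Since the first p symbols of w are all 0's and |xy| ≤ p, y lies entirely in the leading 0-block: y = 0^k for some k with 1 ≤ k ≤ p.
Since 1 ≤ k ≤ p, k divides p!; set t = 1 + p!/k. Then xy^t z has p + (p!/k)·k = p + p! copies of 0. Now the 0-count is p+p! and (1-count)-2 = (p+p!+2)-2 = p+p!, so i ≠ j-2 fails. So xy^t z = 0^{p+p!} 1^{p+p!+2} ∉ L.
This is a contradiction; hence L is not regular.

0^{p+p!} 1^{p+p!+2}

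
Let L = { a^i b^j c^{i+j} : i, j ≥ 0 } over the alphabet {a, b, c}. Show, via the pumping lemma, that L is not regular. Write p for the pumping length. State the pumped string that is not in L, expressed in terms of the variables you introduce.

Assume L is regular. Let p be the pumping length given by the pumping lemma.
Take w = a^p b^p c^{2p} ∈ L (with i=j=p, i+j=2p), |w| = 4p ≥ p.
Write w = xyz as guaranteed by the lemma, with |xy| ≤ p and y is nonempty.
The first p characters of w are a's, so xy (and hence y) consists only of a's. Write y = a^k, 1 ≤ k ≤ p.
Consider xy^2z = a^{p+k} b^p c^{2p}. Now the a- and b-counts sum to 2p+k, but the c-count is 2p ≠ 2p+k. So xy^2z ∉ L.
This contradicts the pumping lemma, so L is not regular.

a^{p+k} b^p c^{2p}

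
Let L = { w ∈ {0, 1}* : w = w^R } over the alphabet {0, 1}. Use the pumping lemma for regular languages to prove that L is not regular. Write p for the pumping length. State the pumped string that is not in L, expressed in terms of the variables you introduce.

Suppose for contradiction that L is regular, and let p be the pumping length.
Take w = 0^p 1 0^p, a palindrome of length 2p+1 ≥ p.
The pumping lemma gives a decomposition w = xyz where |xy| ≤ p and |y| > 0.
Since the first p symbols of w are all 0's and |xy| ≤ p, y lies entirely in the leading 0-block: y = 0^k for some k with 1 ≤ k ≤ p.
Pump with i = 2: xy^2z = 0^{p+k} 1 0^p. Its reverse is 0^p 1 0^{p+k}, which differs from xy^2z since k ≥ 1. So xy^2z is not a palindrome and xy^2z ∉ L.
This is a contradiction; hence L is not regular.

0^{p+k} 1 0^p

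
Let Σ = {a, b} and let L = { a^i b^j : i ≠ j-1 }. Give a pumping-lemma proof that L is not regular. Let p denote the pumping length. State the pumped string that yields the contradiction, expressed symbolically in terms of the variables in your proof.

Assume L is regular. Let p be the pumping length given by the pumping lemma.
Choose w = a^p b^{p+p!+1}. Since p ≠ (p+p!+1)-1 = p+p!, w ∈ L; and |w| ≥ p.
Write w = xyz as guaranteed by the lemma, with |xy| ≤ p and |y| > 0.
Because |xy| ≤ p and w begins with p copies of a, we have y = a^k with 1 ≤ k ≤ p.
Since 1 ≤ k ≤ p, k divides p!; set t = 1 + p!/k. Then xy^t z has p + (p!/k)·k = p + p! copies of a. Now the a-count is p+p! and (b-count)-1 = (p+p!+1)-1 = p+p!, so i ≠ j-1 fails. So xy^t z = a^{p+p!} b^{p+p!+1} ∉ L.
Contradiction. Therefore L is not regular.

a^{p+p!} b^{p+p!+1}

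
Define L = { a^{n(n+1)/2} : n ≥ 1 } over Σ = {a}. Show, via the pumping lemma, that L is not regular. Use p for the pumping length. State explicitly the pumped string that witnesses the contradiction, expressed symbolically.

a^{p(p+1)/2+k}

Assume L is regular; let p be its pumping constant.
Take w = a^{p(p+1)/2} ∈ L with |w| = p(p+1)/2 ≥ p.
The pumping lemma gives a decomposition w = xyz where |xy| ≤ p and |y| > 0.
Then y = a^k for some k with 1 ≤ k ≤ p.
Pump with i = 2: xy^2z = a^{p(p+1)/2+k}. Since 1 ≤ k ≤ p, p(p+1)/2 < p(p+1)/2+k ≤ p(p+1)/2+p < (p+1)(p+2)/2, so p(p+1)/2+k is strictly between consecutive triangular numbers. So xy^2z ∉ L.
Contradiction. Therefore L is not regular.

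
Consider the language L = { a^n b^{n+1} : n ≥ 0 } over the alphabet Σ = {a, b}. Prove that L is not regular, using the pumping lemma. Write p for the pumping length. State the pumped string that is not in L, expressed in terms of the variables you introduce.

Assume L is regular; let p be its pumping constant.
Let w = a^p b^{p+1} ∈ L; note |w| = 2p+1 ≥ p.
The pumping lemma gives a decomposition w = xyz where |xy| ≤ p and |y| > 0.
Because |xy| ≤ p and w begins with p copies of a, we have y = a^k with 1 ≤ k ≤ p.
Pump with i = 2: xy^2z = a^{p+k} b^{p+1}. For this to lie in L we would need p+1 = (p+k)+1, which forces k = 0. But k ≥ 1, so xy^2z ∉ L.
This is a contradiction; hence L is not regular.

a^{p+k} b^{p+1}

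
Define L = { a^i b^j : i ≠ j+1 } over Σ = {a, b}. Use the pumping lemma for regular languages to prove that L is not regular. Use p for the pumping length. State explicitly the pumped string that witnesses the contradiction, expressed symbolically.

Assume L is regular. Let p be the pumping length given by the pumping lemma.
Choose w = a^p b^{p+p!-1}. Since p ≠ (p+p!-1)+1 = p+p!, w ∈ L; and |w| ≥ p.
By the pumping lemma, w = xyz with |xy| ≤ p and |y| ≥ 1.
Because |xy| ≤ p and w begins with p copies of a, we have y = a^k with 1 ≤ k ≤ p.
Since 1 ≤ k ≤ p, k divides p!; set t = 1 + p!/k. Then xy^t z has p + (p!/k)·k = p + p! copies of a. Now the a-count is p+p! and (b-count)+1 = (p+p!-1)+1 = p+p!, so i ≠ j+1 fails. So xy^t z = a^{p+p!} b^{p+p!-1} ∉ L.
This is a contradiction; hence L is not regular.

a^{p+p!} b^{p+p!-1}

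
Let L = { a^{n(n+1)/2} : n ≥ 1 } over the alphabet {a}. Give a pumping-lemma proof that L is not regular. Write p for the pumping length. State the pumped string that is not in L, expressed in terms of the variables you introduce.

Suppose for contradiction that L is regular, and let p be the pumping length.
Take w = a^{p(p+1)/2} ∈ L with |w| = p(p+1)/2 ≥ p.
By the pumping lemma, w = xyz with |xy| ≤ p and |y| > 0.
Then y = a^k for some k with 1 ≤ k ≤ p.
Pump with i = 2: xy^2z = a^{p(p+1)/2+k}. Since 1 ≤ k ≤ p, p(p+1)/2 < p(p+1)/2+k ≤ p(p+1)/2+p < (p+1)(p+2)/2, so p(p+1)/2+k is strictly between consecutive triangular numbers. So xy^2z ∉ L.
Contradiction. Therefore L is not regular.

a^{p(p+1)/2+k}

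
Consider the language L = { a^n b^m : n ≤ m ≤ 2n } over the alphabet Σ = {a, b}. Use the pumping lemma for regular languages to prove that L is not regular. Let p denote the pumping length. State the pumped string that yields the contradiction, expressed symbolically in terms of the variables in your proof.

Assume L is regular. Let p be the pumping length given by the pumping lemma.
Take w = a^p b^p ∈ L (since p ≤ p ≤ 2p), with |w| = 2p ≥ p.
Write w = xyz as guaranteed by the lemma, with |xy| ≤ p and |y| ≥ 1.
The first p characters of w are a's, so xy (and hence y) consists only of a's. Write y = a^k, 1 ≤ k ≤ p.
Pump with i = 2: xy^2z = a^{p+k} b^p. Now n = p+k > p = m, so the condition n ≤ m fails. Thus xy^2z ∉ L.
This is a contradiction; hence L is not regular.

a^{p+k} b^p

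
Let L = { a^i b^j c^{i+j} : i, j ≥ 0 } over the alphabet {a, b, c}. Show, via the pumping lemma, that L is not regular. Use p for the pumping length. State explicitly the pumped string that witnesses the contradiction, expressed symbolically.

Suppose for contradiction that L is regular, and let p be the pumping length.
Take w = a^p b^p c^{2p} ∈ L (with i=j=p, i+j=2p), |w| = 4p ≥ p.
Write w = xyz as guaranteed by the lemma, with |xy| ≤ p and |y| > 0.
The first p characters of w are a's, so xy (and hence y) consists only of a's. Write y = a^k, 1 ≤ k ≤ p.
Consider xy^2z = a^{p+k} b^p c^{2p}. Now the a- and b-counts sum to 2p+k, but the c-count is 2p ≠ 2p+k. So xy^2z ∉ L.
This is a contradiction; hence L is not regular.

a^{p+k} b^p c^{2p}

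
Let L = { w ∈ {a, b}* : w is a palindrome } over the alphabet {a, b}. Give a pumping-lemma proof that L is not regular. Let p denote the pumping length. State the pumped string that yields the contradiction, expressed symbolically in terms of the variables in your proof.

Toward a contradiction, assume L is regular with pumping length p.
Take w = a^p b a^p, a palindrome of length 2p+1 ≥ p.
Write w = xyz as guaranteed by the lemma, with |xy| ≤ p and y is nonempty.
Since the first p symbols of w are all a's and |xy| ≤ p, y lies entirely in the leading a-block: y = a^k for some k with 1 ≤ k ≤ p.
Pump with i = 2: xy^2z = a^{p+k} b a^p. Its reverse is a^p b a^{p+k}, which differs from xy^2z since k ≥ 1. So xy^2z is not a palindrome and xy^2z ∉ L.
This contradicts the pumping lemma, so L is not regular.

a^{p+k} b a^p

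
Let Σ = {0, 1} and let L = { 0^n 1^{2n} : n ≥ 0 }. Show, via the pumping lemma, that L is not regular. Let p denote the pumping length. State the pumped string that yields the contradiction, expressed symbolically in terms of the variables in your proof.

0^{p+k} 1^{2p}

Assume L is regular. Let p be the pumping length given by the pumping lemma.
Choose w = 0^p 1^{2p}, which is in L with |w| = 3p ≥ p.
Write w = xyz as guaranteed by the lemma, with |xy| ≤ p and y is nonempty.
Since the first p symbols of w are all 0's and |xy| ≤ p, y lies entirely in the leading 0-block: y = 0^k for some k with 1 ≤ k ≤ p.
Pump with i = 2: xy^2z = 0^{p+k} 1^{2p}. For this to lie in L we would need 2p = 2(p+k), which forces k = 0. But k ≥ 1, so xy^2z ∉ L.
This is a contradiction; hence L is not regular.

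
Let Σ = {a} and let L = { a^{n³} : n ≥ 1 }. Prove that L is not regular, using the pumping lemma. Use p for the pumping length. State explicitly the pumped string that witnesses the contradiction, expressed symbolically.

Assume L is regular; let p be its pumping constant.
Take w = a^{p³} ∈ L with |w| = p³ ≥ p.
By the pumping lemma, w = xyz with |xy| ≤ p and |y| > 0.
Then y = a^k for some k with 1 ≤ k ≤ p.
Pump with i = 2: xy^2z = a^{p³+k}. Since 1 ≤ k ≤ p, p³ < p³+k ≤ p³+p < p³+3p²+3p+1 = (p+1)³, so p³+k is not a perfect cube. So xy^2z ∉ L.
This is a contradiction; hence L is not regular.

a^{p³+k}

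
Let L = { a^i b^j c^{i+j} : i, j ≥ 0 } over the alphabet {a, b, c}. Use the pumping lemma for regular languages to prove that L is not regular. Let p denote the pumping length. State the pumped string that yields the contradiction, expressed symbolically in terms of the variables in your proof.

a^{p+k} b^p c^{2p}

Assume L is regular; let p be its pumping constant.
Take w = a^p b^p c^{2p} ∈ L (with i=j=p, i+j=2p), |w| = 4p ≥ p.
Write w = xyz as guaranteed by the lemma, with |xy| ≤ p and |y| > 0.
The first p characters of w are a's, so xy (and hence y) consists only of a's. Write y = a^k, 1 ≤ k ≤ p.
Consider xy^2z = a^{p+k} b^p c^{2p}. Now the a- and b-counts sum to 2p+k, but the c-count is 2p ≠ 2p+k. So xy^2z ∉ L.
Contradiction. Therefore L is not regular.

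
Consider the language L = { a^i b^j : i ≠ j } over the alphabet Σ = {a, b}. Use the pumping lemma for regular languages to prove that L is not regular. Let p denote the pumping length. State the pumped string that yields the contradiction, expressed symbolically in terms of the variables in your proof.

a^{p+p!} b^{p+p!}

Suppose for contradiction that L is regular, and let p be the pumping length.
Choose w = a^p b^{p+p!}. Since p ≠ p+p!, w ∈ L; and |w| ≥ p.
The pumping lemma gives a decomposition w = xyz where |xy| ≤ p and y is nonempty.
The first p characters of w are a's, so xy (and hence y) consists only of a's. Write y = a^k, 1 ≤ k ≤ p.
Since 1 ≤ k ≤ p, k divides p!; set t = 1 + p!/k. Then xy^t z has p + (p!/k)·k = p + p! copies of a. Now the a-count equals the b-count, so i ≠ j fails. So xy^t z = a^{p+p!} b^{p+p!} ∉ L.
This contradicts the pumping lemma, so L is not regular.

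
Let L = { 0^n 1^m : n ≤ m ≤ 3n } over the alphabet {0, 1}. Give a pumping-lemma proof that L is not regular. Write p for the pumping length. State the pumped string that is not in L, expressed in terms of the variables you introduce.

0^{p+k} 1^p

Assume L is regular. Let p be the pumping length given by the pumping lemma.
Take w = 0^p 1^p ∈ L (since p ≤ p ≤ 3p), with |w| = 2p ≥ p.
Write w = xyz as guaranteed by the lemma, with |xy| ≤ p and |y| > 0.
Because |xy| ≤ p and w begins with p copies of 0, we have y = 0^k with 1 ≤ k ≤ p.
Pump with i = 2: xy^2z = 0^{p+k} 1^p. Now n = p+k > p = m, so the condition n ≤ m fails. Thus xy^2z ∉ L.
This is a contradiction; hence L is not regular.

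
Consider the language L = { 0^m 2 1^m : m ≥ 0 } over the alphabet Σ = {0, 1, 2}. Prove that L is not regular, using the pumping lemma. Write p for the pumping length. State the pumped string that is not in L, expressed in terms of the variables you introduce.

0^{p+k} 2 1^p

Suppose for contradiction that L is regular, and let p be the pumping length.
Take w = 0^p 2 1^p ∈ L with |w| = 2p+1 ≥ p.
Write w = xyz as guaranteed by the lemma, with |xy| ≤ p and |y| > 0.
Since the first p symbols of w are all 0's and |xy| ≤ p, y lies entirely in the leading 0-block: y = 0^k for some k with 1 ≤ k ≤ p.
Pump with i = 2: xy^2z = 0^{p+k} 2 1^p, which would require p+k = p. But k ≥ 1, so xy^2z ∉ L.
This contradicts the pumping lemma, so L is not regular.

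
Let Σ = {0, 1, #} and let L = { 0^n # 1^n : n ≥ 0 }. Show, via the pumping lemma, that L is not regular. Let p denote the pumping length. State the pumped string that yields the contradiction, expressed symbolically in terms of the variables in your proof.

Assume L is regular. Let p be the pumping length given by the pumping lemma.
Take w = 0^p # 1^p ∈ L with |w| = 2p+1 ≥ p.
Write w = xyz as guaranteed by the lemma, with |xy| ≤ p and |y| > 0.
Since the first p symbols of w are all 0's and |xy| ≤ p, y lies entirely in the leading 0-block: y = 0^k for some k with 1 ≤ k ≤ p.
Pump with i = 2: xy^2z = 0^{p+k} # 1^p, which would require p+k = p. But k ≥ 1, so xy^2z ∉ L.
Contradiction. Therefore L is not regular.

0^{p+k} # 1^p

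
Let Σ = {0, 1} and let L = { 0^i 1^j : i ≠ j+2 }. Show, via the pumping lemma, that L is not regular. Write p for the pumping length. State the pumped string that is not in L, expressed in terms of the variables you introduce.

0^{p+p!} 1^{p+p!-2}

Assume L is regular. Let p be the pumping length given by the pumping lemma.
Choose w = 0^p 1^{p+p!-2}. Since p ≠ (p+p!-2)+2 = p+p!, w ∈ L; and |w| ≥ p.
Write w = xyz as guaranteed by the lemma, with |xy| ≤ p and |y| > 0.
Because |xy| ≤ p and w begins with p copies of 0, we have y = 0^k with 1 ≤ k ≤ p.
Since 1 ≤ k ≤ p, k divides p!; set t = 1 + p!/k. Then xy^t z has p + (p!/k)·k = p + p! copies of 0. Now the 0-count is p+p! and (1-count)+2 = (p+p!-2)+2 = p+p!, so i ≠ j+2 fails. So xy^t z = 0^{p+p!} 1^{p+p!-2} ∉ L.
This contradicts the pumping lemma, so L is not regular.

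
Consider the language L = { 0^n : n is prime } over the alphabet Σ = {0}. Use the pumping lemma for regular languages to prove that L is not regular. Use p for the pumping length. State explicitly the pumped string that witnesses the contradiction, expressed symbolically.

Toward a contradiction, assume L is regular with pumping length p.
Let q be a prime with q ≥ p+2 (infinitely many primes exist), and take w = 0^q ∈ L with |w| = q ≥ p.
By the pumping lemma, w = xyz with |xy| ≤ p and |y| > 0.
Then y = 0^k for some k with 1 ≤ k ≤ p.
Since 1 ≤ k ≤ p, |xz| = q-k. Pump with i = q+1: |xy^{q+1}z| = (q-k)+(q+1)k = q+qk = q(1+k), which is composite (both factors ≥ 2). So xy^{q+1}z = 0^{q(1+k)} ∉ L.
This contradicts the pumping lemma, so L is not regular.

0^{q(1+k)}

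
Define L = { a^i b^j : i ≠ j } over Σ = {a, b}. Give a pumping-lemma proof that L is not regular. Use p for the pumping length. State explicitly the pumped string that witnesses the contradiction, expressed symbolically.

Assume L is regular. Let p be the pumping length given by the pumping lemma.
Choose w = a^p b^{p+p!}. Since p ≠ p+p!, w ∈ L; and |w| ≥ p.
Write w = xyz as guaranteed by the lemma, with |xy| ≤ p and |y| ≥ 1.
The first p characters of w are a's, so xy (and hence y) consists only of a's. Write y = a^k, 1 ≤ k ≤ p.
Since 1 ≤ k ≤ p, k divides p!; set t = 1 + p!/k. Then xy^t z has p + (p!/k)·k = p + p! copies of a. Now the a-count equals the b-count, so i ≠ j fails. So xy^t z = a^{p+p!} b^{p+p!} ∉ L.
This is a contradiction; hence L is not regular.

a^{p+p!} b^{p+p!}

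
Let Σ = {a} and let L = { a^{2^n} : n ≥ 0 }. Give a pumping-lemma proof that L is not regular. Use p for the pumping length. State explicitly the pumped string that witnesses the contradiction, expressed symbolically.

a^{2^p+k}

Assume L is regular; let p be its pumping constant.
Take w = a^{2^p} ∈ L with |w| = 2^p ≥ p.
The pumping lemma gives a decomposition w = xyz where |xy| ≤ p and |y| > 0.
Then y = a^k for some k with 1 ≤ k ≤ p.
Pump with i = 2: xy^2z = a^{2^p+k}. Since 1 ≤ k ≤ p < 2^p, we have 2^p < 2^p+k < 2^{p+1}, so 2^p+k is not a power of 2. So xy^2z ∉ L.
This is a contradiction; hence L is not regular.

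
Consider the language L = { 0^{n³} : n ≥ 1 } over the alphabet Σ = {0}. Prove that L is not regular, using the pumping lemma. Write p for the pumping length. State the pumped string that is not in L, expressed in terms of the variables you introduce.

Assume L is regular; let p be its pumping constant.
Take w = 0^{p³} ∈ L with |w| = p³ ≥ p.
Write w = xyz as guaranteed by the lemma, with |xy| ≤ p and |y| ≥ 1.
Then y = 0^k for some k with 1 ≤ k ≤ p.
Pump with i = 2: xy^2z = 0^{p³+k}. Since 1 ≤ k ≤ p, p³ < p³+k ≤ p³+p < p³+3p²+3p+1 = (p+1)³, so p³+k is not a perfect cube. So xy^2z ∉ L.
Contradiction. Therefore L is not regular.

0^{p³+k}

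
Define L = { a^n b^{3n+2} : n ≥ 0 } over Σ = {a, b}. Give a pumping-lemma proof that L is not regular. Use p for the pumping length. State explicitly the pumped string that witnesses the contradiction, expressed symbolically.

a^{p+k} b^{3p+2}

Assume L is regular; let p be its pumping constant.
Take w = a^p b^{3p+2}. Then w ∈ L and |w| = 4p+2 ≥ p.
By the pumping lemma, w = xyz with |xy| ≤ p and y is nonempty.
Since the first p symbols of w are all a's and |xy| ≤ p, y lies entirely in the leading a-block: y = a^k for some k with 1 ≤ k ≤ p.
Pump with i = 2: xy^2z = a^{p+k} b^{3p+2}. For this to lie in L we would need 3p+2 = 3(p+k)+2, which forces k = 0. But k ≥ 1, so xy^2z ∉ L.
This contradicts the pumping lemma, so L is not regular.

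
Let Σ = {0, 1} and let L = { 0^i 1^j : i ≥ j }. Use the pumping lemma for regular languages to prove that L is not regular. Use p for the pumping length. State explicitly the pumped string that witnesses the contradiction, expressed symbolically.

0^{p-k} 1^p

Suppose for contradiction that L is regular, and let p be the pumping length.
Choose w = 0^p 1^p ∈ L, with |w| = 2p ≥ p.
Write w = xyz as guaranteed by the lemma, with |xy| ≤ p and |y| ≥ 1.
The first p characters of w are 0's, so xy (and hence y) consists only of 0's. Write y = 0^k, 1 ≤ k ≤ p.
Consider xy^0z = xz = 0^{p-k} 1^p. Since k ≥ 1, the 0-count p-k is less than p, so i ≥ j fails; thus xz ∉ L.
This is a contradiction; hence L is not regular.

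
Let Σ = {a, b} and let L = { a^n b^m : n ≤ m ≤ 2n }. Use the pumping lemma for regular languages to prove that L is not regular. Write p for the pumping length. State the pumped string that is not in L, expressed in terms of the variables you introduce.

a^{p+k} b^p

Assume L is regular. Let p be the pumping length given by the pumping lemma.
Take w = a^p b^p ∈ L (since p ≤ p ≤ 2p), with |w| = 2p ≥ p.
The pumping lemma gives a decomposition w = xyz where |xy| ≤ p and |y| > 0.
Since the first p symbols of w are all a's and |xy| ≤ p, y lies entirely in the leading a-block: y = a^k for some k with 1 ≤ k ≤ p.
Pump with i = 2: xy^2z = a^{p+k} b^p. Now n = p+k > p = m, so the condition n ≤ m fails. Thus xy^2z ∉ L.
This contradicts the pumping lemma, so L is not regular.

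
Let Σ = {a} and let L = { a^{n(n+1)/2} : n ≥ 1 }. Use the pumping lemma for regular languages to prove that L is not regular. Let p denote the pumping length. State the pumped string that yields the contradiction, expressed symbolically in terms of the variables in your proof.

Assume L is regular; let p be its pumping constant.
Take w = a^{p(p+1)/2} ∈ L with |w| = p(p+1)/2 ≥ p.
The pumping lemma gives a decomposition w = xyz where |xy| ≤ p and |y| > 0.
Then y = a^k for some k with 1 ≤ k ≤ p.
Pump with i = 2: xy^2z = a^{p(p+1)/2+k}. Since 1 ≤ k ≤ p, p(p+1)/2 < p(p+1)/2+k ≤ p(p+1)/2+p < (p+1)(p+2)/2, so p(p+1)/2+k is strictly between consecutive triangular numbers. So xy^2z ∉ L.
This is a contradiction; hence L is not regular.

a^{p(p+1)/2+k}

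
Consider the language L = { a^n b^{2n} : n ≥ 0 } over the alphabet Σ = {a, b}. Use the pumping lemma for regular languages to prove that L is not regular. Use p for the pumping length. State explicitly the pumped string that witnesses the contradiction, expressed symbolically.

Toward a contradiction, assume L is regular with pumping length p.
Let w = a^p b^{2p} ∈ L; note |w| = 3p ≥ p.
By the pumping lemma, w = xyz with |xy| ≤ p and |y| ≥ 1.
Since the first p symbols of w are all a's and |xy| ≤ p, y lies entirely in the leading a-block: y = a^k for some k with 1 ≤ k ≤ p.
Pump with i = 2: xy^2z = a^{p+k} b^{2p}. For this to lie in L we would need 2p = 2(p+k), which forces k = 0. But k ≥ 1, so xy^2z ∉ L.
This is a contradiction; hence L is not regular.

a^{p+k} b^{2p}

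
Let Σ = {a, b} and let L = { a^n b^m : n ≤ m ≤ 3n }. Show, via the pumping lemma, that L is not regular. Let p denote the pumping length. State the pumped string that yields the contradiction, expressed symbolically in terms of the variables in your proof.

a^{p+k} b^p

Toward a contradiction, assume L is regular with pumping length p.
Take w = a^p b^p ∈ L (since p ≤ p ≤ 3p), with |w| = 2p ≥ p.
Write w = xyz as guaranteed by the lemma, with |xy| ≤ p and |y| ≥ 1.
The first p characters of w are a's, so xy (and hence y) consists only of a's. Write y = a^k, 1 ≤ k ≤ p.
Pump with i = 2: xy^2z = a^{p+k} b^p. Now n = p+k > p = m, so the condition n ≤ m fails. Thus xy^2z ∉ L.
This contradicts the pumping lemma, so L is not regular.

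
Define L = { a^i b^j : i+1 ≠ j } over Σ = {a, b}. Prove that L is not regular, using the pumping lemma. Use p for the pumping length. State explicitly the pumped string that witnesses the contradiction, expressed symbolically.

a^{p+p!} b^{p+p!+1}

Toward a contradiction, assume L is regular with pumping length p.
Choose w = a^p b^{p+p!+1}. Since p ≠ (p+p!+1)-1 = p+p!, w ∈ L; and |w| ≥ p.
By the pumping lemma, w = xyz with |xy| ≤ p and |y| ≥ 1.
The first p characters of w are a's, so xy (and hence y) consists only of a's. Write y = a^k, 1 ≤ k ≤ p.
Since 1 ≤ k ≤ p, k divides p!; set t = 1 + p!/k. Then xy^t z has p + (p!/k)·k = p + p! copies of a. Now the a-count is p+p! and (b-count)-1 = (p+p!+1)-1 = p+p!, so i+1 ≠ j fails. So xy^t z = a^{p+p!} b^{p+p!+1} ∉ L.
This is a contradiction; hence L is not regular.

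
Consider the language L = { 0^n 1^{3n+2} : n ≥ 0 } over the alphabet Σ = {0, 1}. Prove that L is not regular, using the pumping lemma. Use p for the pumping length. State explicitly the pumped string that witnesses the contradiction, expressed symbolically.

Suppose for contradiction that L is regular, and let p be the pumping length.
Let w = 0^p 1^{3p+2} ∈ L; note |w| = 4p+2 ≥ p.
Write w = xyz as guaranteed by the lemma, with |xy| ≤ p and y is nonempty.
The first p characters of w are 0's, so xy (and hence y) consists only of 0's. Write y = 0^k, 1 ≤ k ≤ p.
Pump with i = 2: xy^2z = 0^{p+k} 1^{3p+2}. For this to lie in L we would need 3p+2 = 3(p+k)+2, which forces k = 0. But k ≥ 1, so xy^2z ∉ L.
This is a contradiction; hence L is not regular.

0^{p+k} 1^{3p+2}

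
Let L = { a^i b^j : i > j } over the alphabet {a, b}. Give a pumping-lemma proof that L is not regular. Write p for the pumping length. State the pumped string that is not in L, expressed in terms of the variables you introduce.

a^{p+1-k} b^p

Assume L is regular. Let p be the pumping length given by the pumping lemma.
Choose w = a^{p+1} b^p ∈ L, with |w| = 2p+1 ≥ p.
The pumping lemma gives a decomposition w = xyz where |xy| ≤ p and y is nonempty.
Because |xy| ≤ p and w begins with p copies of a, we have y = a^k with 1 ≤ k ≤ p.
Consider xy^0z = xz = a^{p+1-k} b^p. Since k ≥ 1, the a-count p+1-k is at most p, so i > j fails; thus xz ∉ L.
This is a contradiction; hence L is not regular.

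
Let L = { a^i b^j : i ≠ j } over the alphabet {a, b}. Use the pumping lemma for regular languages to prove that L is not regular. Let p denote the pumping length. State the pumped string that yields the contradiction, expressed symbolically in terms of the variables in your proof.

a^{p+p!} b^{p+p!}

Assume L is regular; let p be its pumping constant.
Choose w = a^p b^{p+p!}. Since p ≠ p+p!, w ∈ L; and |w| ≥ p.
Write w = xyz as guaranteed by the lemma, with |xy| ≤ p and |y| ≥ 1.
Since the first p symbols of w are all a's and |xy| ≤ p, y lies entirely in the leading a-block: y = a^k for some k with 1 ≤ k ≤ p.
Since 1 ≤ k ≤ p, k divides p!; set t = 1 + p!/k. Then xy^t z has p + (p!/k)·k = p + p! copies of a. Now the a-count equals the b-count, so i ≠ j fails. So xy^t z = a^{p+p!} b^{p+p!} ∉ L.
Contradiction. Therefore L is not regular.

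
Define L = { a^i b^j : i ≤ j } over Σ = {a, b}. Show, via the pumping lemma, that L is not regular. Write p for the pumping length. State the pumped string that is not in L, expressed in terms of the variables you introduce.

Assume L is regular; let p be its pumping constant.
Choose w = a^p b^p ∈ L, with |w| = 2p ≥ p.
By the pumping lemma, w = xyz with |xy| ≤ p and |y| > 0.
Because |xy| ≤ p and w begins with p copies of a, we have y = a^k with 1 ≤ k ≤ p.
Consider xy^2z = a^{p+k} b^p. Since k ≥ 1, the a-count p+k exceeds the b-count p, so i ≤ j fails; thus xy^2z ∉ L.
Contradiction. Therefore L is not regular.

a^{p+k} b^p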